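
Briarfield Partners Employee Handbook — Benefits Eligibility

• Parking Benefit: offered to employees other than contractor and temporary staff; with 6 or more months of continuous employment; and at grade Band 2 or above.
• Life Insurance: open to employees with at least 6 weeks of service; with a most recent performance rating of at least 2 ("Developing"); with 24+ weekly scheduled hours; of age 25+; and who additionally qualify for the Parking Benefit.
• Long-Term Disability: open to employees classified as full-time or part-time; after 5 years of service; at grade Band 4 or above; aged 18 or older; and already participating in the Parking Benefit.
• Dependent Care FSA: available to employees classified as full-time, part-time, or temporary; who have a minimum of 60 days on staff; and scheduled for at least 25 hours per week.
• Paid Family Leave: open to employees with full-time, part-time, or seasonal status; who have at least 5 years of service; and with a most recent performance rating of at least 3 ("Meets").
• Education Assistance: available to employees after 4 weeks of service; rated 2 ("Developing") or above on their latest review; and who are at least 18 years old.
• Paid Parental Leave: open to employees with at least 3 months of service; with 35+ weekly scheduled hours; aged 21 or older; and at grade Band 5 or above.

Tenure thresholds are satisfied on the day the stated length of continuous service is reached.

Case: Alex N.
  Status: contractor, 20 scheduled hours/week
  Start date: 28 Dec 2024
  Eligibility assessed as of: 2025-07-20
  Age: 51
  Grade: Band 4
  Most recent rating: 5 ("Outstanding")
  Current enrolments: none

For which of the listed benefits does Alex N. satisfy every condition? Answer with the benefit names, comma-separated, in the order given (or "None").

Education Assistance

Service from 28 Dec 2024 to 2025-07-20: 204 days.
Parking Benefit — status contractor ✗ (excluded) → not eligible.
Life Insurance — service 204 days ≥ 6 weeks (≈42 days) ✓; rating 5 ≥ 2 ✓; 20 hrs/wk < 24 ✗ → not eligible.
Long-Term Disability — status contractor ✗ (requires full-time or part-time) → not eligible.
Dependent Care FSA — status contractor ✗ (requires full-time, part-time, or temporary) → not eligible.
Paid Family Leave — status contractor ✗ (requires full-time, part-time, or seasonal) → not eligible.
Education Assistance — service 204 days ≥ 4 weeks (≈28 days) ✓; rating 5 ≥ 2 ✓; age 51 ≥ 18 ✓ → eligible.
Paid Parental Leave — service 204 days ≥ 3 months (≈90 days) ✓; 20 hrs/wk < 35 ✗ → not eligible.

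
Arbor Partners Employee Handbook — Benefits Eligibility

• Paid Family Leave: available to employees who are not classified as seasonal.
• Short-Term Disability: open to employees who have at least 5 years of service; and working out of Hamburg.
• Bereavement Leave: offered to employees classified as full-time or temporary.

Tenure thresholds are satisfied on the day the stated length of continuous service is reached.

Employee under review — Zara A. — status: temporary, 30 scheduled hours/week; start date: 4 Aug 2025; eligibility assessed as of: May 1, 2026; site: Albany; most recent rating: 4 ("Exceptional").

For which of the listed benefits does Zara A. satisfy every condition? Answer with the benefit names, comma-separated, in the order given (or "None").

Service from 4 Aug 2025 to May 1, 2026: 270 days.
Paid Family Leave — status temporary ✓ (not excluded) → eligible.
Short-Term Disability — service 270 days < 5 years (≈1825 days) ✗ → not eligible.
Bereavement Leave — status temporary ✓ → eligible.

Paid Family Leave, Bereavement Leave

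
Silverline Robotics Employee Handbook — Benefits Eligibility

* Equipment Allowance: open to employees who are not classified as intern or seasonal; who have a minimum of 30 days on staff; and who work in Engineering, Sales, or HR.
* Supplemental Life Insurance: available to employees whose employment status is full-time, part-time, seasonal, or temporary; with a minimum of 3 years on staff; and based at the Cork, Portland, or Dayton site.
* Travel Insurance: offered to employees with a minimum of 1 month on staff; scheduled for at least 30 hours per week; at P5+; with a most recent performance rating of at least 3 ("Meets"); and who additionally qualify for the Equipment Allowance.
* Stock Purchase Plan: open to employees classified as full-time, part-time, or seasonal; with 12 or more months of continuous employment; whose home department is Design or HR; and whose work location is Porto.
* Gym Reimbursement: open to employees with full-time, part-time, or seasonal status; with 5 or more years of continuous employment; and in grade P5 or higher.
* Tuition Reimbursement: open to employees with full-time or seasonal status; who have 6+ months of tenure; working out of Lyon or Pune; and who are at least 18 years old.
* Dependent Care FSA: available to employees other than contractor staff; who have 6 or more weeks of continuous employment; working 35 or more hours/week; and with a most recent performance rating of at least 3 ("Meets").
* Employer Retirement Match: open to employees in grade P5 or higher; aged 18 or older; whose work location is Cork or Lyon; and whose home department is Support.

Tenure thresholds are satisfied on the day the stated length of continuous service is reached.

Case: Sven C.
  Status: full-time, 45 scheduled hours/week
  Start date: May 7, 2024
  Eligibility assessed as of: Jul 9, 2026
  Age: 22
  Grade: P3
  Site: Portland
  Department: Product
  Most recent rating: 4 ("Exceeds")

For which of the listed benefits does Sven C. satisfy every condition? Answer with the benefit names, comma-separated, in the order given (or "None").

Service from May 7, 2024 to Jul 9, 2026: 793 days.
Equipment Allowance — status full-time ✓ (not excluded); service 793 days ≥ 30 days ✓; dept Product ✗ → not eligible.
Supplemental Life Insurance — status full-time ✓; service 793 days < 3 years (≈1095 days) ✗ → not eligible.
Travel Insurance — service 793 days ≥ 1 month (≈30 days) ✓; 45 hrs/wk ≥ 30 ✓; grade P3 < P5 ✗ → not eligible.
Stock Purchase Plan — status full-time ✓; service 793 days ≥ 12 months (≈360 days) ✓; dept Product ✗ → not eligible.
Gym Reimbursement — status full-time ✓; service 793 days < 5 years (≈1825 days) ✗ → not eligible.
Tuition Reimbursement — status full-time ✓; service 793 days ≥ 6 months (≈180 days) ✓; site Portland ✗ (not Lyon or Pune) → not eligible.
Dependent Care FSA — status full-time ✓ (not excluded); service 793 days ≥ 6 weeks (≈42 days) ✓; 45 hrs/wk ≥ 35 ✓; rating 4 ≥ 3 ✓ → eligible.
Employer Retirement Match — grade P3 < P5 ✗ → not eligible.

Dependent Care FSA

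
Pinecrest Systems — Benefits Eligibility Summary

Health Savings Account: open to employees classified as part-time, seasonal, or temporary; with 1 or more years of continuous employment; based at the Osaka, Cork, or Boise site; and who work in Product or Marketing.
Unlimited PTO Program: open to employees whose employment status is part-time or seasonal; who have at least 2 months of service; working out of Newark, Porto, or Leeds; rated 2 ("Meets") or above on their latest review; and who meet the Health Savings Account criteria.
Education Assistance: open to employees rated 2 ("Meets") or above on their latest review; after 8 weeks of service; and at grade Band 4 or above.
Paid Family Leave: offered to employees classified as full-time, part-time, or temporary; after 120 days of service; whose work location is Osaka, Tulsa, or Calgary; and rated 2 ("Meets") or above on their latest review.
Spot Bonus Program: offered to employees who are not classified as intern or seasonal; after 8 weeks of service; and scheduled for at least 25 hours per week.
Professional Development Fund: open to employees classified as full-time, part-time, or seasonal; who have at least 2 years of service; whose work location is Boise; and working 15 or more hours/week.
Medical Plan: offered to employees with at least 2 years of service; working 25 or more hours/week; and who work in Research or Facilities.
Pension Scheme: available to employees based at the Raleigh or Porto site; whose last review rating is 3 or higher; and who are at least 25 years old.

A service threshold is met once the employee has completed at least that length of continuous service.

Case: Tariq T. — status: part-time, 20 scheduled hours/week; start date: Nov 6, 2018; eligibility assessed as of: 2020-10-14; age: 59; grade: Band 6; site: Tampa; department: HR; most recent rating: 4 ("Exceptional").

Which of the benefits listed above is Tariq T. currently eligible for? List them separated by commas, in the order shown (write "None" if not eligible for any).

Education Assistance

Service from Nov 6, 2018 to 2020-10-14: 708 days.
Health Savings Account — status part-time ✓; service 708 days ≥ 1 year (≈365 days) ✓; site Tampa ✗ (not Osaka, Cork, or Boise) → not eligible.
Unlimited PTO Program — status part-time ✓; service 708 days ≥ 2 months (≈60 days) ✓; site Tampa ✗ (not Newark, Porto, or Leeds) → not eligible.
Education Assistance — rating 4 ≥ 2 ✓; service 708 days ≥ 8 weeks (≈56 days) ✓; grade Band 6 ≥ Band 4 ✓ → eligible.
Paid Family Leave — status part-time ✓; service 708 days ≥ 120 days ✓; site Tampa ✗ (not Osaka, Tulsa, or Calgary) → not eligible.
Spot Bonus Program — status part-time ✓ (not excluded); service 708 days ≥ 8 weeks (≈56 days) ✓; 20 hrs/wk < 25 ✗ → not eligible.
Professional Development Fund — status part-time ✓; service 708 days < 2 years (≈730 days) ✗ → not eligible.
Medical Plan — service 708 days < 2 years (≈730 days) ✗ → not eligible.
Pension Scheme — site Tampa ✗ (not Raleigh or Porto) → not eligible.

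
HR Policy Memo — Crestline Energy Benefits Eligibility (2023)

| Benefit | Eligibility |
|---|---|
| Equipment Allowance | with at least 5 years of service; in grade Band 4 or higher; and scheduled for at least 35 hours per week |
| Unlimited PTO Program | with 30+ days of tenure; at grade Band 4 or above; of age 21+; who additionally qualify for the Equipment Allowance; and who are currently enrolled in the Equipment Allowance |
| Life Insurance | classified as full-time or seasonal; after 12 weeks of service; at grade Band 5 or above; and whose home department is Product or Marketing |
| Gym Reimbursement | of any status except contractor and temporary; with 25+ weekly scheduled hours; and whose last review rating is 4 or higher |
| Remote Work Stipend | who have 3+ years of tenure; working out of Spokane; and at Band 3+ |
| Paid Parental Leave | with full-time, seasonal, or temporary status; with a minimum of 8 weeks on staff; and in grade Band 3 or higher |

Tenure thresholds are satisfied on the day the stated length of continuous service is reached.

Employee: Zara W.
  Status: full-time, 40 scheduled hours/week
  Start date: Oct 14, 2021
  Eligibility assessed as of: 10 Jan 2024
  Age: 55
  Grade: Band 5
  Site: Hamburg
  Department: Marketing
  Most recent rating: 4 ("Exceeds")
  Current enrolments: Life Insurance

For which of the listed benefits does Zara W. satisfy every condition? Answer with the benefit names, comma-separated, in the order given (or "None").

Service from Oct 14, 2021 to 10 Jan 2024: 818 days.
Equipment Allowance — service 818 days < 5 years (≈1825 days) ✗ → not eligible.
Unlimited PTO Program — service 818 days ≥ 30 days ✓; grade Band 5 ≥ Band 4 ✓; age 55 ≥ 21 ✓; not eligible for Equipment Allowance ✗ → not eligible.
Life Insurance — status full-time ✓; service 818 days ≥ 12 weeks (≈84 days) ✓; grade Band 5 ≥ Band 5 ✓; dept Marketing ✓ → eligible.
Gym Reimbursement — status full-time ✓ (not excluded); 40 hrs/wk ≥ 25 ✓; rating 4 ≥ 4 ✓ → eligible.
Remote Work Stipend — service 818 days < 3 years (≈1095 days) ✗ → not eligible.
Paid Parental Leave — status full-time ✓; service 818 days ≥ 8 weeks (≈56 days) ✓; grade Band 5 ≥ Band 3 ✓ → eligible.

Life Insurance, Gym Reimbursement, Paid Parental Leave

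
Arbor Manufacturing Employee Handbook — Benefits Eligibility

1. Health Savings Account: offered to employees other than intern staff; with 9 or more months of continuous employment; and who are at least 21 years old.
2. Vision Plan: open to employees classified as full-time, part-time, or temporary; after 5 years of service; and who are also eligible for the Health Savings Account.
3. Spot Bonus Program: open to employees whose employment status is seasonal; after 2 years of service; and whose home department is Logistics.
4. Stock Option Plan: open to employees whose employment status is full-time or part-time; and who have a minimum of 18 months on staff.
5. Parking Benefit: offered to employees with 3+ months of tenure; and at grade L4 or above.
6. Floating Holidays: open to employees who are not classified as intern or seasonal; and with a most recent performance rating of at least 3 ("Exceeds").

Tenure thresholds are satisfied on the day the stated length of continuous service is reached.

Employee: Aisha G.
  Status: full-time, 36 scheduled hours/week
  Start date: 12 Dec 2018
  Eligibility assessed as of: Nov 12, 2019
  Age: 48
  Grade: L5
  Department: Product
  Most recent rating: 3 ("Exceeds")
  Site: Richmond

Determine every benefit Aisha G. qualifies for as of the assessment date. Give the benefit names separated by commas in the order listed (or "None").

Health Savings Account, Parking Benefit, Floating Holidays

Service from 12 Dec 2018 to Nov 12, 2019: 335 days.
Health Savings Account — status full-time ✓ (not excluded); service 335 days ≥ 9 months (≈270 days) ✓; age 48 ≥ 21 ✓ → eligible.
Vision Plan — status full-time ✓; service 335 days < 5 years (≈1825 days) ✗ → not eligible.
Spot Bonus Program — status full-time ✗ (requires seasonal) → not eligible.
Stock Option Plan — status full-time ✓; service 335 days < 18 months (≈540 days) ✗ → not eligible.
Parking Benefit — service 335 days ≥ 3 months (≈90 days) ✓; grade L5 ≥ L4 ✓ → eligible.
Floating Holidays — status full-time ✓ (not excluded); rating 3 ≥ 3 ✓ → eligible.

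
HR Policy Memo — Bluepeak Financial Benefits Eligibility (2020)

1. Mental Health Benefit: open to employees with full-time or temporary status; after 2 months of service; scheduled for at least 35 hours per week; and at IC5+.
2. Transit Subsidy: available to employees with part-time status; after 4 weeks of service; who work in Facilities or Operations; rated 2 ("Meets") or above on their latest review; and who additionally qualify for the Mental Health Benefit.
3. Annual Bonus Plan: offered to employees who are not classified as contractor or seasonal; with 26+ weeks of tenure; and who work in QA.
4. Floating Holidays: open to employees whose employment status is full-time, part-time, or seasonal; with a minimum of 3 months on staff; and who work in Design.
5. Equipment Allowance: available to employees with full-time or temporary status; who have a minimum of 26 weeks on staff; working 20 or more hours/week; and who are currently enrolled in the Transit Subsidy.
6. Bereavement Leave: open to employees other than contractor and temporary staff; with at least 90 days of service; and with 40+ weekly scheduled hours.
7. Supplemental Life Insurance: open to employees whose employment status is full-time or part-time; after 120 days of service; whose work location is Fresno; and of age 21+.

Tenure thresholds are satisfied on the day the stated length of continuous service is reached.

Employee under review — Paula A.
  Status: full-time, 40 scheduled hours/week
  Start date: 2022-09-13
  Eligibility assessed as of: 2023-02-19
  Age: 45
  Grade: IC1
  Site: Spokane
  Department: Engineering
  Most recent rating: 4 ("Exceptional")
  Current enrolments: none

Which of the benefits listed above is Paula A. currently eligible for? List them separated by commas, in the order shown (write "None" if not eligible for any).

Service from 2022-09-13 to 2023-02-19: 159 days.
Mental Health Benefit — status full-time ✓; service 159 days ≥ 2 months (≈60 days) ✓; 40 hrs/wk ≥ 35 ✓; grade IC1 < IC5 ✗ → not eligible.
Transit Subsidy — status full-time ✗ (requires part-time) → not eligible.
Annual Bonus Plan — status full-time ✓ (not excluded); service 159 days < 26 weeks (≈182 days) ✗ → not eligible.
Floating Holidays — status full-time ✓; service 159 days ≥ 3 months (≈90 days) ✓; dept Engineering ✗ → not eligible.
Equipment Allowance — status full-time ✓; service 159 days < 26 weeks (≈182 days) ✗ → not eligible.
Bereavement Leave — status full-time ✓ (not excluded); service 159 days ≥ 90 days ✓; 40 hrs/wk ≥ 40 ✓ → eligible.
Supplemental Life Insurance — status full-time ✓; service 159 days ≥ 120 days ✓; site Spokane ✗ (not Fresno) → not eligible.

Bereavement Leave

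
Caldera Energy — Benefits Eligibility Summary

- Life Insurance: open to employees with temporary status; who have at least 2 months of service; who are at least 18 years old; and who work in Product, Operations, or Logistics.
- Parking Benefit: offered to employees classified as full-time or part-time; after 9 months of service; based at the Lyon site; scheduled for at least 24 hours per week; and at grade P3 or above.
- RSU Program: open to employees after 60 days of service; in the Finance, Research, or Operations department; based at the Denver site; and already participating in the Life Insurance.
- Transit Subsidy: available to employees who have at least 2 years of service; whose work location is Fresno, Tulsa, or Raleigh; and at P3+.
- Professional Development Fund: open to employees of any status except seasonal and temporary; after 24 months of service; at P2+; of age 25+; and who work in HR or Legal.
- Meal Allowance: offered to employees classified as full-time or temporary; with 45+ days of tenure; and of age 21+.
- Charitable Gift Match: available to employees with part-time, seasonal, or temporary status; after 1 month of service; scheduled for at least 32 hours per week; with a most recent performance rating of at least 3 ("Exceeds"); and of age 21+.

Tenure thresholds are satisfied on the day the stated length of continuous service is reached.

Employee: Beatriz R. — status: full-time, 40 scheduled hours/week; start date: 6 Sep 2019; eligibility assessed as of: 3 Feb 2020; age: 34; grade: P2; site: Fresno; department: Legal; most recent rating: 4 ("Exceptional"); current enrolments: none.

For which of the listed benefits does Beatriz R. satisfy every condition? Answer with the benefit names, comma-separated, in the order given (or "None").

Service from 6 Sep 2019 to 3 Feb 2020: 150 days.
Life Insurance — status full-time ✗ (requires temporary) → not eligible.
Parking Benefit — status full-time ✓; service 150 days < 9 months (≈270 days) ✗ → not eligible.
RSU Program — service 150 days ≥ 60 days ✓; dept Legal ✗ → not eligible.
Transit Subsidy — service 150 days < 2 years (≈730 days) ✗ → not eligible.
Professional Development Fund — status full-time ✓ (not excluded); service 150 days < 24 months (≈720 days) ✗ → not eligible.
Meal Allowance — status full-time ✓; service 150 days ≥ 45 days ✓; age 34 ≥ 21 ✓ → eligible.
Charitable Gift Match — status full-time ✗ (requires part-time, seasonal, or temporary) → not eligible.

Meal Allowance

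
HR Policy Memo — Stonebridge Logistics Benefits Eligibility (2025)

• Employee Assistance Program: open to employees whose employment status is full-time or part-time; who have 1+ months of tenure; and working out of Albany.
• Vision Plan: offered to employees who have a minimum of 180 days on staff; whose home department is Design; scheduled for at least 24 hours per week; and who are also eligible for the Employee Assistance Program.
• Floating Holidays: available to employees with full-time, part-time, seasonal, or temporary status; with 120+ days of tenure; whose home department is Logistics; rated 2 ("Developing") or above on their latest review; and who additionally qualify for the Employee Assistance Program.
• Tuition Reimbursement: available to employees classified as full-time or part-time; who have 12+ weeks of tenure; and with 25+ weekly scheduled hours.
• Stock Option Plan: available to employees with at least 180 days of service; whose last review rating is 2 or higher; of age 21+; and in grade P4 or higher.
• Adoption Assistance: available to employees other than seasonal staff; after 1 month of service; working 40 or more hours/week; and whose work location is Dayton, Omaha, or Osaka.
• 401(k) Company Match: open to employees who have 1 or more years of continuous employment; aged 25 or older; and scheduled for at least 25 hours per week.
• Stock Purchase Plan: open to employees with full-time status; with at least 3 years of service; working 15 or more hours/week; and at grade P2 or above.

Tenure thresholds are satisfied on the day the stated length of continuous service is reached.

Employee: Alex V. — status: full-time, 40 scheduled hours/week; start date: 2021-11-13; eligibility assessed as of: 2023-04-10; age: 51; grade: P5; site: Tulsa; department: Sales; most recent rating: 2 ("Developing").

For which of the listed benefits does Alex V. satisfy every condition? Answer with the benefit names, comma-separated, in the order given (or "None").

Service from 2021-11-13 to 2023-04-10: 513 days.
Employee Assistance Program — status full-time ✓; service 513 days ≥ 1 month (≈30 days) ✓; site Tulsa ✗ (not Albany) → not eligible.
Vision Plan — service 513 days ≥ 180 days ✓; dept Sales ✗ → not eligible.
Floating Holidays — status full-time ✓; service 513 days ≥ 120 days ✓; dept Sales ✗ → not eligible.
Tuition Reimbursement — status full-time ✓; service 513 days ≥ 12 weeks (≈84 days) ✓; 40 hrs/wk ≥ 25 ✓ → eligible.
Stock Option Plan — service 513 days ≥ 180 days ✓; rating 2 ≥ 2 ✓; age 51 ≥ 21 ✓; grade P5 ≥ P4 ✓ → eligible.
Adoption Assistance — status full-time ✓ (not excluded); service 513 days ≥ 1 month (≈30 days) ✓; 40 hrs/wk ≥ 40 ✓; site Tulsa ✗ (not Dayton, Omaha, or Osaka) → not eligible.
401(k) Company Match — service 513 days ≥ 1 year (≈365 days) ✓; age 51 ≥ 25 ✓; 40 hrs/wk ≥ 25 ✓ → eligible.
Stock Purchase Plan — status full-time ✓; service 513 days < 3 years (≈1095 days) ✗ → not eligible.

Tuition Reimbursement, Stock Option Plan, 401(k) Company Match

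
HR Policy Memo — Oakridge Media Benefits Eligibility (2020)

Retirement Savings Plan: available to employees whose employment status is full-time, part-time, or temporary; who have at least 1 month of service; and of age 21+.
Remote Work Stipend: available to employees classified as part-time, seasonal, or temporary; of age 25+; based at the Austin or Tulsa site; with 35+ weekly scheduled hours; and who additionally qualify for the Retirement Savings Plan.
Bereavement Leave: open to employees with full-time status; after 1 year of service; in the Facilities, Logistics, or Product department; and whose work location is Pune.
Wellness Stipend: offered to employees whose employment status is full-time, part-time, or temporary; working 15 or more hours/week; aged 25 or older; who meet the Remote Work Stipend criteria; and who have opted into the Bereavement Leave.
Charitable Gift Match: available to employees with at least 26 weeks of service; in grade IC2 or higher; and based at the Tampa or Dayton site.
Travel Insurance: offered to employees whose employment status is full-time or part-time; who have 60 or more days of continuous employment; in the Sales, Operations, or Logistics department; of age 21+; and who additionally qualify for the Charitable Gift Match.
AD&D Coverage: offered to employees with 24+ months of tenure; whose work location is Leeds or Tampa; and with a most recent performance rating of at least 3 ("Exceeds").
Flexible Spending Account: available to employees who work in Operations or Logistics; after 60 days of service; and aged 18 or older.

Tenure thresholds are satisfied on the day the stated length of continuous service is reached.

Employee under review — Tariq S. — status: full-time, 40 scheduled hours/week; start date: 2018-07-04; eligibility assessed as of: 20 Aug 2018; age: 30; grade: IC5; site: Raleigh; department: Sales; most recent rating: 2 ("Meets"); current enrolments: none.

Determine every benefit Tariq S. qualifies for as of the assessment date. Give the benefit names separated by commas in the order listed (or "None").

Retirement Savings Plan

Service from 2018-07-04 to 20 Aug 2018: 47 days.
Retirement Savings Plan — status full-time ✓; service 47 days ≥ 1 month (≈30 days) ✓; age 30 ≥ 21 ✓ → eligible.
Remote Work Stipend — status full-time ✗ (requires part-time, seasonal, or temporary) → not eligible.
Bereavement Leave — status full-time ✓; service 47 days < 1 year (≈365 days) ✗ → not eligible.
Wellness Stipend — status full-time ✓; 40 hrs/wk ≥ 15 ✓; age 30 ≥ 25 ✓; not eligible for Remote Work Stipend ✗ → not eligible.
Charitable Gift Match — service 47 days < 26 weeks (≈182 days) ✗ → not eligible.
Travel Insurance — status full-time ✓; service 47 days < 60 days ✗ → not eligible.
AD&D Coverage — service 47 days < 24 months (≈720 days) ✗ → not eligible.
Flexible Spending Account — dept Sales ✗ → not eligible.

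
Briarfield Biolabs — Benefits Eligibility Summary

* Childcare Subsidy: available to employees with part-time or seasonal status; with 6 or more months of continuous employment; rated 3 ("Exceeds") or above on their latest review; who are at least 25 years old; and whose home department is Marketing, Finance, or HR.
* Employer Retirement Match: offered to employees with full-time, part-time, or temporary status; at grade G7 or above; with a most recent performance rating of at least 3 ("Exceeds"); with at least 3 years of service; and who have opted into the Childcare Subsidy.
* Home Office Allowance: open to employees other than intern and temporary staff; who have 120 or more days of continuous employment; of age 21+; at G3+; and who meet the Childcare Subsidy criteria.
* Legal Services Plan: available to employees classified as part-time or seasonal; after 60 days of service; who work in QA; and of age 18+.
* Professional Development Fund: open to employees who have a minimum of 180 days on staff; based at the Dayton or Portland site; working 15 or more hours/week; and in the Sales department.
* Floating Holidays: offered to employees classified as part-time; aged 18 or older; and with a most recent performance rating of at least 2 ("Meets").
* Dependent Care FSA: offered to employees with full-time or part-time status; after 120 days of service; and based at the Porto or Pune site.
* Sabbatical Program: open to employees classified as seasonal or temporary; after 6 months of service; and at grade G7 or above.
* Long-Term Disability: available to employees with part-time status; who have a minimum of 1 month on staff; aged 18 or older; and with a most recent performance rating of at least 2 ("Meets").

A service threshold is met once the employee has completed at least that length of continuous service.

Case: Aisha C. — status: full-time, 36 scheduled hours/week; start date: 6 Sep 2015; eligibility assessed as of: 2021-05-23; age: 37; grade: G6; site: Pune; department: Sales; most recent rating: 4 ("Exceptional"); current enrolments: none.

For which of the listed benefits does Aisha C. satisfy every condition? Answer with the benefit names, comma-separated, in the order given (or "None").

Service from 6 Sep 2015 to 2021-05-23: 2086 days.
Childcare Subsidy — status full-time ✗ (requires part-time or seasonal) → not eligible.
Employer Retirement Match — status full-time ✓; grade G6 < G7 ✗ → not eligible.
Home Office Allowance — status full-time ✓ (not excluded); service 2086 days ≥ 120 days ✓; age 37 ≥ 21 ✓; grade G6 ≥ G3 ✓; not eligible for Childcare Subsidy ✗ → not eligible.
Legal Services Plan — status full-time ✗ (requires part-time or seasonal) → not eligible.
Professional Development Fund — service 2086 days ≥ 180 days ✓; site Pune ✗ (not Dayton or Portland) → not eligible.
Floating Holidays — status full-time ✗ (requires part-time) → not eligible.
Dependent Care FSA — status full-time ✓; service 2086 days ≥ 120 days ✓; site Pune ✓ → eligible.
Sabbatical Program — status full-time ✗ (requires seasonal or temporary) → not eligible.
Long-Term Disability — status full-time ✗ (requires part-time) → not eligible.

Dependent Care FSA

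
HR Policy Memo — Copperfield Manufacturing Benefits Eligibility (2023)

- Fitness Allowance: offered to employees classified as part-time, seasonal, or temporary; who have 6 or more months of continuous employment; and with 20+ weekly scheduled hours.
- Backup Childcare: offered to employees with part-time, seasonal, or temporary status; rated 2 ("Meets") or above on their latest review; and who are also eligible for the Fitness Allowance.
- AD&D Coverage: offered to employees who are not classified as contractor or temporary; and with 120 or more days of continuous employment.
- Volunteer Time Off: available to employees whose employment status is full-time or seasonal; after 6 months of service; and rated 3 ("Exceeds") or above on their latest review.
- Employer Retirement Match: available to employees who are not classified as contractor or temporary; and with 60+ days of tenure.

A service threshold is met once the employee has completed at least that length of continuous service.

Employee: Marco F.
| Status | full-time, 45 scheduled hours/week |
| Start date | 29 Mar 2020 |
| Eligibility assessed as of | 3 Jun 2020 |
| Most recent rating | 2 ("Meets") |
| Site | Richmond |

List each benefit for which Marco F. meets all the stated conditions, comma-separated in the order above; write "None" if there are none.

Employer Retirement Match

Service from 29 Mar 2020 to 3 Jun 2020: 66 days.
Fitness Allowance — status full-time ✗ (requires part-time, seasonal, or temporary) → not eligible.
Backup Childcare — status full-time ✗ (requires part-time, seasonal, or temporary) → not eligible.
AD&D Coverage — status full-time ✓ (not excluded); service 66 days < 120 days ✗ → not eligible.
Volunteer Time Off — status full-time ✓; service 66 days < 6 months (≈180 days) ✗ → not eligible.
Employer Retirement Match — status full-time ✓ (not excluded); service 66 days ≥ 60 days ✓ → eligible.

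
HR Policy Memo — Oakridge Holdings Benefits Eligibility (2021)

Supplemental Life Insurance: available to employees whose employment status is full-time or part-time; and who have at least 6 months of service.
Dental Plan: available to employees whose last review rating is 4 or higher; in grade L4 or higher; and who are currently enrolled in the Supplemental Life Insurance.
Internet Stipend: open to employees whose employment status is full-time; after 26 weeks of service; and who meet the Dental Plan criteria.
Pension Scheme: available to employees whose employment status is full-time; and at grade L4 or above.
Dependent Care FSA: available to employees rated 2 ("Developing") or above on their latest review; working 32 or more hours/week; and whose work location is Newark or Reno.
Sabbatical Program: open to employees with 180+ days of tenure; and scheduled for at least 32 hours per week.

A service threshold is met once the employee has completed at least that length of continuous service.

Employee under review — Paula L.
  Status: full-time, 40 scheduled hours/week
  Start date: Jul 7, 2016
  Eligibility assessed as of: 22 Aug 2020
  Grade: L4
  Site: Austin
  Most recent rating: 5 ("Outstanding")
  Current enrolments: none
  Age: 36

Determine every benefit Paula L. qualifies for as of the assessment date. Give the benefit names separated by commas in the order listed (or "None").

Supplemental Life Insurance, Pension Scheme, Sabbatical Program

Service from Jul 7, 2016 to 22 Aug 2020: 1507 days.
Supplemental Life Insurance — status full-time ✓; service 1507 days ≥ 6 months (≈180 days) ✓ → eligible.
Dental Plan — rating 5 ≥ 4 ✓; grade L4 ≥ L4 ✓; not enrolled in Supplemental Life Insurance ✗ → not eligible.
Internet Stipend — status full-time ✓; service 1507 days ≥ 26 weeks (≈182 days) ✓; not eligible for Dental Plan ✗ → not eligible.
Pension Scheme — status full-time ✓; grade L4 ≥ L4 ✓ → eligible.
Dependent Care FSA — rating 5 ≥ 2 ✓; 40 hrs/wk ≥ 32 ✓; site Austin ✗ (not Newark or Reno) → not eligible.
Sabbatical Program — service 1507 days ≥ 180 days ✓; 40 hrs/wk ≥ 32 ✓ → eligible.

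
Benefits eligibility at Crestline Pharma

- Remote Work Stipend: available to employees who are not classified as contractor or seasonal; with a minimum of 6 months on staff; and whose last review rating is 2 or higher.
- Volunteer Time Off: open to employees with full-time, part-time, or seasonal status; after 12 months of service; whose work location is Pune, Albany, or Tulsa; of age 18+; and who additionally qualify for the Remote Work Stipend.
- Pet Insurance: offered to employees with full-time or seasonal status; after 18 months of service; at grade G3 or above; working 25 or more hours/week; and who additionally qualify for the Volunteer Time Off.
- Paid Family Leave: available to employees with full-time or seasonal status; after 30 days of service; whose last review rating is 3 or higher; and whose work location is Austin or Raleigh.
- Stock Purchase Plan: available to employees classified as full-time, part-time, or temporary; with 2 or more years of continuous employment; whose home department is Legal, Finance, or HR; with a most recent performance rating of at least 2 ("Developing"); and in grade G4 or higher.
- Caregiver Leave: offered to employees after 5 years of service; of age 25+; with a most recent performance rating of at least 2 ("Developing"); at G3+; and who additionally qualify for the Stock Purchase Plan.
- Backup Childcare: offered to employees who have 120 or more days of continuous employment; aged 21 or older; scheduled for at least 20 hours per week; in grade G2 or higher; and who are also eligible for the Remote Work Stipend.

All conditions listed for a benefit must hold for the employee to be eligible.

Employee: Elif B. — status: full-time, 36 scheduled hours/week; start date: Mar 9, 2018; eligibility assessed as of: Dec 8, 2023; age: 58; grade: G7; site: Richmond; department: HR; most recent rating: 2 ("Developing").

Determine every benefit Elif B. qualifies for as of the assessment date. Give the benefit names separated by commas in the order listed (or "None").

Remote Work Stipend, Stock Purchase Plan, Caregiver Leave, Backup Childcare

Service from Mar 9, 2018 to Dec 8, 2023: 2100 days.
Remote Work Stipend — status full-time ✓ (not excluded); service 2100 days ≥ 6 months (≈180 days) ✓; rating 2 ≥ 2 ✓ → eligible.
Volunteer Time Off — status full-time ✓; service 2100 days ≥ 12 months (≈360 days) ✓; site Richmond ✗ (not Pune, Albany, or Tulsa) → not eligible.
Pet Insurance — status full-time ✓; service 2100 days ≥ 18 months (≈540 days) ✓; grade G7 ≥ G3 ✓; 36 hrs/wk ≥ 25 ✓; not eligible for Volunteer Time Off ✗ → not eligible.
Paid Family Leave — status full-time ✓; service 2100 days ≥ 30 days ✓; rating 2 < 3 ✗ → not eligible.
Stock Purchase Plan — status full-time ✓; service 2100 days ≥ 2 years (≈730 days) ✓; dept HR ✓; rating 2 ≥ 2 ✓; grade G7 ≥ G4 ✓ → eligible.
Caregiver Leave — service 2100 days ≥ 5 years (≈1825 days) ✓; age 58 ≥ 25 ✓; rating 2 ≥ 2 ✓; grade G7 ≥ G3 ✓; eligible for Stock Purchase Plan ✓ → eligible.
Backup Childcare — service 2100 days ≥ 120 days ✓; age 58 ≥ 21 ✓; 36 hrs/wk ≥ 20 ✓; grade G7 ≥ G2 ✓; eligible for Remote Work Stipend ✓ → eligible.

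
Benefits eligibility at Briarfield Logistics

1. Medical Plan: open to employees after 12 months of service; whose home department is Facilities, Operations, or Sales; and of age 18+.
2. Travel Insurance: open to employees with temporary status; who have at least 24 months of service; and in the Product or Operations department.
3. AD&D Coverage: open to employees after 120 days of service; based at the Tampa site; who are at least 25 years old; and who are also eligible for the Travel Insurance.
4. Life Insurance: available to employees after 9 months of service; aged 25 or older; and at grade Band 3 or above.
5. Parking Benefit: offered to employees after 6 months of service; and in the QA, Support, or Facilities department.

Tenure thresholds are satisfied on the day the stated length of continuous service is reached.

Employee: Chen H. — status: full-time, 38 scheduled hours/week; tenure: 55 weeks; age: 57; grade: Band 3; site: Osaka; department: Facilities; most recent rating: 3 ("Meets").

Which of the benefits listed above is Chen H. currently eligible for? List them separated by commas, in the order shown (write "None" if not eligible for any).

Medical Plan — service 55 weeks ≥ 12 months (≈360 days) ✓; dept Facilities ✓; age 57 ≥ 18 ✓ → eligible.
Travel Insurance — status full-time ✗ (requires temporary) → not eligible.
AD&D Coverage — service 55 weeks ≥ 120 days ✓; site Osaka ✗ (not Tampa) → not eligible.
Life Insurance — service 55 weeks ≥ 9 months (≈270 days) ✓; age 57 ≥ 25 ✓; grade Band 3 ≥ Band 3 ✓ → eligible.
Parking Benefit — service 55 weeks ≥ 6 months (≈180 days) ✓; dept Facilities ✓ → eligible.

Medical Plan, Life Insurance, Parking Benefit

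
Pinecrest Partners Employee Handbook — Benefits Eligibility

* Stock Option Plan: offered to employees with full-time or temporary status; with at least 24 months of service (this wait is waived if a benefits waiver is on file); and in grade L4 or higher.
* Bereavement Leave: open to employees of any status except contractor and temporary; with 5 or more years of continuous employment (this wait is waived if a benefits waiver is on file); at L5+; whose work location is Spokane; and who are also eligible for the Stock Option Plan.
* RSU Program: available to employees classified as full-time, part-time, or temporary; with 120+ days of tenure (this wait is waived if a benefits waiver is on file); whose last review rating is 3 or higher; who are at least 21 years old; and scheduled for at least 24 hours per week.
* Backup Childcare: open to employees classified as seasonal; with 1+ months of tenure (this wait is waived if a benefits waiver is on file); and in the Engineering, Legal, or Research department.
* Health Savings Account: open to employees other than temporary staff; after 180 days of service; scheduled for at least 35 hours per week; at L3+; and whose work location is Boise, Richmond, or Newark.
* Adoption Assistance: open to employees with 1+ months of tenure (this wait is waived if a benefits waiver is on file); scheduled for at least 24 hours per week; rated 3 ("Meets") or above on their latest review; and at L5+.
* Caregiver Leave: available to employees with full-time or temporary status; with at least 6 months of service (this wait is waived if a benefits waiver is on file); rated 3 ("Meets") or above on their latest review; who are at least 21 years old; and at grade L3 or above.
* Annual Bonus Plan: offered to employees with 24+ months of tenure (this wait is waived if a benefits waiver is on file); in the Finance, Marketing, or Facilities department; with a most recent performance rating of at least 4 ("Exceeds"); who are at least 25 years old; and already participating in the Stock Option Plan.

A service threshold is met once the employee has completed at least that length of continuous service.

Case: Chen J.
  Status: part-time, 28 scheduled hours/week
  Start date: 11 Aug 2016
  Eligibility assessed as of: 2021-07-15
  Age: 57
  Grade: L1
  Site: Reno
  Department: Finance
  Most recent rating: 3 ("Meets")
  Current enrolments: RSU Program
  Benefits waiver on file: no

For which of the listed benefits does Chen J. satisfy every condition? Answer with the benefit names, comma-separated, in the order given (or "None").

Service from 11 Aug 2016 to 2021-07-15: 1799 days.
Stock Option Plan — status part-time ✗ (requires full-time or temporary) → not eligible.
Bereavement Leave — status part-time ✓ (not excluded); no waiver, service 1799 days < 5 years (≈1825 days) ✗ → not eligible.
RSU Program — status part-time ✓; no waiver, service 1799 days ≥ 120 days ✓; rating 3 ≥ 3 ✓; age 57 ≥ 21 ✓; 28 hrs/wk ≥ 24 ✓ → eligible.
Backup Childcare — status part-time ✗ (requires seasonal) → not eligible.
Health Savings Account — status part-time ✓ (not excluded); service 1799 days ≥ 180 days ✓; 28 hrs/wk < 35 ✗ → not eligible.
Adoption Assistance — no waiver, service 1799 days ≥ 1 month (≈30 days) ✓; 28 hrs/wk ≥ 24 ✓; rating 3 ≥ 3 ✓; grade L1 < L5 ✗ → not eligible.
Caregiver Leave — status part-time ✗ (requires full-time or temporary) → not eligible.
Annual Bonus Plan — no waiver, service 1799 days ≥ 24 months (≈720 days) ✓; dept Finance ✓; rating 3 < 4 ✗ → not eligible.

RSU Program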